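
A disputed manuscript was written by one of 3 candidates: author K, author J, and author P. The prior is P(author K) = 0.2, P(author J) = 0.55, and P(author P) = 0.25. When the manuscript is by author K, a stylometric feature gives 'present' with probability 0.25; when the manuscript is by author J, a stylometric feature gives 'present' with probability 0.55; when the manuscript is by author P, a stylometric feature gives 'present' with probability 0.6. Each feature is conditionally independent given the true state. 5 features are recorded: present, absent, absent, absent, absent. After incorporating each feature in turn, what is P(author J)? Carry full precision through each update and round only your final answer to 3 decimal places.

After 'present': normaliser = 0.25·0.2000 + 0.55·0.5500 + 0.6·0.2500; P(author K) ≈ 0.0995, P(author J) ≈ 0.6020, P(author P) ≈ 0.2985
After 'absent': normaliser = 0.75·0.0995 + 0.45·0.6020 + 0.4·0.2985; P(author K) ≈ 0.1605, P(author J) ≈ 0.5827, P(author P) ≈ 0.2568
After 'absent': normaliser = 0.75·0.1605 + 0.45·0.5827 + 0.4·0.2568; P(author K) ≈ 0.2481, P(author J) ≈ 0.5403, P(author P) ≈ 0.2117
After 'absent': normaliser = 0.75·0.2481 + 0.45·0.5403 + 0.4·0.2117; P(author K) ≈ 0.3621, P(author J) ≈ 0.4732, P(author P) ≈ 0.1648
After 'absent': normaliser = 0.75·0.3621 + 0.45·0.4732 + 0.4·0.1648; P(author K) ≈ 0.4934, P(author J) ≈ 0.3869, P(author P) ≈ 0.1198

0.387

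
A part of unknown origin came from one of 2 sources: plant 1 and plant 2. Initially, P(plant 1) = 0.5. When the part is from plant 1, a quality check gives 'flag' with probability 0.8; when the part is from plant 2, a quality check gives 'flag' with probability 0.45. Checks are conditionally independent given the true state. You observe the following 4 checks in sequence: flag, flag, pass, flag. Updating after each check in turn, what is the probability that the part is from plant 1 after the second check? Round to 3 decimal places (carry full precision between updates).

Each posterior becomes the prior for the next update.
After 'flag': P(plant 1) = 0.8·0.5000 / (0.8·0.5000 + 0.45·0.5000) ≈ 0.6400
After 'flag': P(plant 1) = 0.8·0.6400 / (0.8·0.6400 + 0.45·0.3600) ≈ 0.7596

0.760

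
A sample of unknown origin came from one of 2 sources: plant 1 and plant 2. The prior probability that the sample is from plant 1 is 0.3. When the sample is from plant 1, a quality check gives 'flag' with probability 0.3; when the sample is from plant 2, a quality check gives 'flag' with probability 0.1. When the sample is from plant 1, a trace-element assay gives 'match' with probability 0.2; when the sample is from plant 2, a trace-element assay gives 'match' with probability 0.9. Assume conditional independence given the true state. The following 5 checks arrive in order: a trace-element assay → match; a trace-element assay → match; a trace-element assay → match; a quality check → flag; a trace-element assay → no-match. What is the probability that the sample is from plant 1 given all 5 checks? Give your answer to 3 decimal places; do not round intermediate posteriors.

0.101

After a trace-element assay='match': P(plant 1) = 0.2·0.3000 / (0.2·0.3000 + 0.9·0.7000) ≈ 0.0870
After a trace-element assay='match': P(plant 1) = 0.2·0.0870 / (0.2·0.0870 + 0.9·0.9130) ≈ 0.0207
After a trace-element assay='match': P(plant 1) = 0.2·0.0207 / (0.2·0.0207 + 0.9·0.9793) ≈ 0.0047
After a quality check='flag': P(plant 1) = 0.3·0.0047 / (0.3·0.0047 + 0.1·0.9953) ≈ 0.0139
After a trace-element assay='no-match': P(plant 1) = 0.8·0.0139 / (0.8·0.0139 + 0.1·0.9861) ≈ 0.1014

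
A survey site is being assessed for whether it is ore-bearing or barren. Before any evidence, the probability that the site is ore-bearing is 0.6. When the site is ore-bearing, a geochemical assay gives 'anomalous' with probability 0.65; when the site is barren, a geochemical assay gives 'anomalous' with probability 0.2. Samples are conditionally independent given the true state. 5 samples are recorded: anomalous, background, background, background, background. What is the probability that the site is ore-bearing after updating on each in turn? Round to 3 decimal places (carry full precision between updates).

After 'anomalous': P(ore) = 0.65·0.6000 / (0.65·0.6000 + 0.2·0.4000) ≈ 0.8298
After 'background': P(ore) = 0.35·0.8298 / (0.35·0.8298 + 0.8·0.1702) ≈ 0.6808
After 'background': P(ore) = 0.35·0.6808 / (0.35·0.6808 + 0.8·0.3192) ≈ 0.4827
After 'background': P(ore) = 0.35·0.4827 / (0.35·0.4827 + 0.8·0.5173) ≈ 0.2899
After 'background': P(ore) = 0.35·0.2899 / (0.35·0.2899 + 0.8·0.7101) ≈ 0.1515

0.152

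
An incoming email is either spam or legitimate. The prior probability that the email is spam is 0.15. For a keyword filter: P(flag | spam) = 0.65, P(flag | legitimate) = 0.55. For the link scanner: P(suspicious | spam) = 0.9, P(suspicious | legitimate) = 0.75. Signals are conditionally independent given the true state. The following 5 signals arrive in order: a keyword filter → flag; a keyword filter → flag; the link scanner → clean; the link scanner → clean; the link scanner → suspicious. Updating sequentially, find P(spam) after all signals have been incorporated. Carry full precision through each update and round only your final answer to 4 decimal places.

0.0452

After a keyword filter='flag': P(spam) = 0.65·0.1500 / (0.65·0.1500 + 0.55·0.8500) ≈ 0.1726
After a keyword filter='flag': P(spam) = 0.65·0.1726 / (0.65·0.1726 + 0.55·0.8274) ≈ 0.1977
After the link scanner='clean': P(spam) = 0.1·0.1977 / (0.1·0.1977 + 0.25·0.8023) ≈ 0.0897
After the link scanner='clean': P(spam) = 0.1·0.0897 / (0.1·0.0897 + 0.25·0.9103) ≈ 0.0379
After the link scanner='suspicious': P(spam) = 0.9·0.0379 / (0.9·0.0379 + 0.75·0.9621) ≈ 0.0452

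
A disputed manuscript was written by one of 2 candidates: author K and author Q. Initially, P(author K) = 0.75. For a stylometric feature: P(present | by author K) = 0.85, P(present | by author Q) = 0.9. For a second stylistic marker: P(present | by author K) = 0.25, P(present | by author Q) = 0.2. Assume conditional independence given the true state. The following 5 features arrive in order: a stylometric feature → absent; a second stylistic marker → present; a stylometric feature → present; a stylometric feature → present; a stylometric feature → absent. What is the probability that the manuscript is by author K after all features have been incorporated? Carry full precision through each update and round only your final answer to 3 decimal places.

0.883

After a stylometric feature='absent': P(author K) = 0.15·0.7500 / (0.15·0.7500 + 0.1·0.2500) ≈ 0.8182
After a second stylistic marker='present': P(author K) = 0.25·0.8182 / (0.25·0.8182 + 0.2·0.1818) ≈ 0.8491
After a stylometric feature='present': P(author K) = 0.85·0.8491 / (0.85·0.8491 + 0.9·0.1509) ≈ 0.8416
After a stylometric feature='present': P(author K) = 0.85·0.8416 / (0.85·0.8416 + 0.9·0.1584) ≈ 0.8338
After a stylometric feature='absent': P(author K) = 0.15·0.8338 / (0.15·0.8338 + 0.1·0.1662) ≈ 0.8827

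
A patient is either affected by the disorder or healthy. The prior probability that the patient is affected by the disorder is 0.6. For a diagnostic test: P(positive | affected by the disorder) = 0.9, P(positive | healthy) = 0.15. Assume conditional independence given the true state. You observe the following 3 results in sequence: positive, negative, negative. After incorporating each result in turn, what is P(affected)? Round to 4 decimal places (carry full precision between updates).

After 'positive': P(affected) = 0.9·0.6000 / (0.9·0.6000 + 0.15·0.4000) ≈ 0.9000
After 'negative': P(affected) = 0.1·0.9000 / (0.1·0.9000 + 0.85·0.1000) ≈ 0.5143
After 'negative': P(affected) = 0.1·0.5143 / (0.1·0.5143 + 0.85·0.4857) ≈ 0.1108

0.1108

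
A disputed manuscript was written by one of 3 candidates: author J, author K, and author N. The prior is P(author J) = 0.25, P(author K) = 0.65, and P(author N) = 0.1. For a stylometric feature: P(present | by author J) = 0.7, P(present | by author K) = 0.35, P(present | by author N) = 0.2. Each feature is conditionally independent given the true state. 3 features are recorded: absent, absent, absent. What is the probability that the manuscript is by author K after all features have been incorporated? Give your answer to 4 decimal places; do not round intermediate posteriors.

0.7549

After 'absent': normaliser = 0.3·0.2500 + 0.65·0.6500 + 0.8·0.1000; P(author J) ≈ 0.1299, P(author K) ≈ 0.7316, P(author N) ≈ 0.1385
After 'absent': normaliser = 0.3·0.1299 + 0.65·0.7316 + 0.8·0.1385; P(author J) ≈ 0.0623, P(author K) ≈ 0.7605, P(author N) ≈ 0.1772
After 'absent': normaliser = 0.3·0.0623 + 0.65·0.7605 + 0.8·0.1772; P(author J) ≈ 0.0285, P(author K) ≈ 0.7549, P(author N) ≈ 0.2165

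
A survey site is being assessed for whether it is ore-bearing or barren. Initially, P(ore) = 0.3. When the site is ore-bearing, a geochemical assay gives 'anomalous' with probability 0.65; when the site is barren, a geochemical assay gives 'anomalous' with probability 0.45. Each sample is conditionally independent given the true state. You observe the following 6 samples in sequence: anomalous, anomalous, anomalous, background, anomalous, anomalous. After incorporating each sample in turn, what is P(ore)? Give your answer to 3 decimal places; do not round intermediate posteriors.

0.632

After 'anomalous': P(ore) = 0.65·0.3000 / (0.65·0.3000 + 0.45·0.7000) ≈ 0.3824
After 'anomalous': P(ore) = 0.65·0.3824 / (0.65·0.3824 + 0.45·0.6176) ≈ 0.4721
After 'anomalous': P(ore) = 0.65·0.4721 / (0.65·0.4721 + 0.45·0.5279) ≈ 0.5636
After 'background': P(ore) = 0.35·0.5636 / (0.35·0.5636 + 0.55·0.4364) ≈ 0.4511
After 'anomalous': P(ore) = 0.65·0.4511 / (0.65·0.4511 + 0.45·0.5489) ≈ 0.5428
After 'anomalous': P(ore) = 0.65·0.5428 / (0.65·0.5428 + 0.45·0.4572) ≈ 0.6317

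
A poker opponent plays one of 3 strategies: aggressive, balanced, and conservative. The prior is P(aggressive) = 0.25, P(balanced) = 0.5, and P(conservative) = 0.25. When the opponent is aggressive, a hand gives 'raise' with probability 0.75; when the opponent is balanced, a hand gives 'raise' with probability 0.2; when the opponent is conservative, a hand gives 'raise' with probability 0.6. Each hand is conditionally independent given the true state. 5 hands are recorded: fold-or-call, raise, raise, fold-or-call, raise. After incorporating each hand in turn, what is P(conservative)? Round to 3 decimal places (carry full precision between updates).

After 'fold-or-call': normaliser = 0.25·0.2500 + 0.8·0.5000 + 0.4·0.2500; P(aggressive) ≈ 0.1111, P(balanced) ≈ 0.7111, P(conservative) ≈ 0.1778
After 'raise': normaliser = 0.75·0.1111 + 0.2·0.7111 + 0.6·0.1778; P(aggressive) ≈ 0.2508, P(balanced) ≈ 0.4281, P(conservative) ≈ 0.3211
After 'raise': normaliser = 0.75·0.2508 + 0.2·0.4281 + 0.6·0.3211; P(aggressive) ≈ 0.4034, P(balanced) ≈ 0.1836, P(conservative) ≈ 0.4131
After 'fold-or-call': normaliser = 0.25·0.4034 + 0.8·0.1836 + 0.4·0.4131; P(aggressive) ≈ 0.2442, P(balanced) ≈ 0.3557, P(conservative) ≈ 0.4001
After 'raise': normaliser = 0.75·0.2442 + 0.2·0.3557 + 0.6·0.4001; P(aggressive) ≈ 0.3705, P(balanced) ≈ 0.1439, P(conservative) ≈ 0.4856

0.486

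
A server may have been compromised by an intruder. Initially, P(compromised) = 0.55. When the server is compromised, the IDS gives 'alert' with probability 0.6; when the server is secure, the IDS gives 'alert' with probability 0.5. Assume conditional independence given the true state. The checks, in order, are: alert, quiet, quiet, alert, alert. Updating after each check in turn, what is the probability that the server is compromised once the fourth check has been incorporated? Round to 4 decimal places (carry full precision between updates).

0.5297

After 'alert': P(compromised) = 0.6·0.5500 / (0.6·0.5500 + 0.5·0.4500) ≈ 0.5946
After 'quiet': P(compromised) = 0.4·0.5946 / (0.4·0.5946 + 0.5·0.4054) ≈ 0.5399
After 'quiet': P(compromised) = 0.4·0.5399 / (0.4·0.5399 + 0.5·0.4601) ≈ 0.4842
After 'alert': P(compromised) = 0.6·0.4842 / (0.6·0.4842 + 0.5·0.5158) ≈ 0.5297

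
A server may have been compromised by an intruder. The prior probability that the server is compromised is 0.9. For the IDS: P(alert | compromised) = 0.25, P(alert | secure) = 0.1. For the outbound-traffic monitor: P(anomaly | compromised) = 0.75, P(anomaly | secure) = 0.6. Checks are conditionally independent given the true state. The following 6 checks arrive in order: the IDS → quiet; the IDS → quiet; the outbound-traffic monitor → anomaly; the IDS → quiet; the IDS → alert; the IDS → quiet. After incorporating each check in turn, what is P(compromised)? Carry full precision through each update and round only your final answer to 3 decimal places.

After the IDS='quiet': P(compromised) = 0.75·0.9000 / (0.75·0.9000 + 0.9·0.1000) ≈ 0.8824
After the IDS='quiet': P(compromised) = 0.75·0.8824 / (0.75·0.8824 + 0.9·0.1176) ≈ 0.8621
After the outbound-traffic monitor='anomaly': P(compromised) = 0.75·0.8621 / (0.75·0.8621 + 0.6·0.1379) ≈ 0.8865
After the IDS='quiet': P(compromised) = 0.75·0.8865 / (0.75·0.8865 + 0.9·0.1135) ≈ 0.8669
After the IDS='alert': P(compromised) = 0.25·0.8669 / (0.25·0.8669 + 0.1·0.1331) ≈ 0.9421
After the IDS='quiet': P(compromised) = 0.75·0.9421 / (0.75·0.9421 + 0.9·0.0579) ≈ 0.9313

0.931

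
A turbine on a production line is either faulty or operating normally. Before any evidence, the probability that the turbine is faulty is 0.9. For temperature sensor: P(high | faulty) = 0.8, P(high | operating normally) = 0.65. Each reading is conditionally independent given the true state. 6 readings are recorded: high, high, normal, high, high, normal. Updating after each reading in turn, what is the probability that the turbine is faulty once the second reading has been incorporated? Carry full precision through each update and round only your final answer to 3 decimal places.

0.932

After 'high': P(faulty) = 0.8·0.9000 / (0.8·0.9000 + 0.65·0.1000) ≈ 0.9172
After 'high': P(faulty) = 0.8·0.9172 / (0.8·0.9172 + 0.65·0.0828) ≈ 0.9317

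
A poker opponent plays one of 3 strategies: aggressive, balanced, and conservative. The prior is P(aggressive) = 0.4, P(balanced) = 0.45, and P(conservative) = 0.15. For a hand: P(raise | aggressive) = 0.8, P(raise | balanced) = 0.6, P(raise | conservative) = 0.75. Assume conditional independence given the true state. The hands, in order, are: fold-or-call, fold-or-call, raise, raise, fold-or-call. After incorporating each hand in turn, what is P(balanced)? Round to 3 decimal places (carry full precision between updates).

After 'fold-or-call': normaliser = 0.2·0.4000 + 0.4·0.4500 + 0.25·0.1500; P(aggressive) ≈ 0.2689, P(balanced) ≈ 0.6050, P(conservative) ≈ 0.1261
After 'fold-or-call': normaliser = 0.2·0.2689 + 0.4·0.6050 + 0.25·0.1261; P(aggressive) ≈ 0.1643, P(balanced) ≈ 0.7394, P(conservative) ≈ 0.0963
After 'raise': normaliser = 0.8·0.1643 + 0.6·0.7394 + 0.75·0.0963; P(aggressive) ≈ 0.2031, P(balanced) ≈ 0.6854, P(conservative) ≈ 0.1116
After 'raise': normaliser = 0.8·0.2031 + 0.6·0.6854 + 0.75·0.1116; P(aggressive) ≈ 0.2471, P(balanced) ≈ 0.6256, P(conservative) ≈ 0.1273
After 'fold-or-call': normaliser = 0.2·0.2471 + 0.4·0.6256 + 0.25·0.1273; P(aggressive) ≈ 0.1491, P(balanced) ≈ 0.7549, P(conservative) ≈ 0.0960

0.755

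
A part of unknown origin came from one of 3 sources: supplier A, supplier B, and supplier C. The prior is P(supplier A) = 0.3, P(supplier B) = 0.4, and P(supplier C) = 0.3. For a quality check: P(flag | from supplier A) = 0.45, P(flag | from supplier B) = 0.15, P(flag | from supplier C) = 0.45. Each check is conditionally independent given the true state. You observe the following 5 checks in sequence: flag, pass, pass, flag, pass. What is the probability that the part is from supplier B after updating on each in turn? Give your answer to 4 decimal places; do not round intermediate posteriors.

After 'flag': normaliser = 0.45·0.3000 + 0.15·0.4000 + 0.45·0.3000; P(supplier A) ≈ 0.4091, P(supplier B) ≈ 0.1818, P(supplier C) ≈ 0.4091
After 'pass': normaliser = 0.55·0.4091 + 0.85·0.1818 + 0.55·0.4091; P(supplier A) ≈ 0.3722, P(supplier B) ≈ 0.2556, P(supplier C) ≈ 0.3722
After 'pass': normaliser = 0.55·0.3722 + 0.85·0.2556 + 0.55·0.3722; P(supplier A) ≈ 0.3266, P(supplier B) ≈ 0.3467, P(supplier C) ≈ 0.3266
After 'flag': normaliser = 0.45·0.3266 + 0.15·0.3467 + 0.45·0.3266; P(supplier A) ≈ 0.4248, P(supplier B) ≈ 0.1503, P(supplier C) ≈ 0.4248
After 'pass': normaliser = 0.55·0.4248 + 0.85·0.1503 + 0.55·0.4248; P(supplier A) ≈ 0.3926, P(supplier B) ≈ 0.2147, P(supplier C) ≈ 0.3926

0.2147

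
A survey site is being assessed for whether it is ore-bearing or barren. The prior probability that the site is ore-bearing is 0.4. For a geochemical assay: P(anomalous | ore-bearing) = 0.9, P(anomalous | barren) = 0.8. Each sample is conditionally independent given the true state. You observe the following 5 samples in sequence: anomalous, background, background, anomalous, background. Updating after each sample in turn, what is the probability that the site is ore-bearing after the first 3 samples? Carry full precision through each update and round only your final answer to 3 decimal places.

Apply Bayes' rule sequentially, carrying P(ore) forward.
After 'anomalous': P(ore) = 0.9·0.4000 / (0.9·0.4000 + 0.8·0.6000) ≈ 0.4286
After 'background': P(ore) = 0.1·0.4286 / (0.1·0.4286 + 0.2·0.5714) ≈ 0.2727
After 'background': P(ore) = 0.1·0.2727 / (0.1·0.2727 + 0.2·0.7273) ≈ 0.1579

0.158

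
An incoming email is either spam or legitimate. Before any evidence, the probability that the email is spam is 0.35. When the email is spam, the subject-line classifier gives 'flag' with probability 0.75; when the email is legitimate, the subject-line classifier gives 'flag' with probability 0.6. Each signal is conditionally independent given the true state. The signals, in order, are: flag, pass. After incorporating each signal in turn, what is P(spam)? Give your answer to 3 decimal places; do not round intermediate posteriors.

Apply Bayes' rule sequentially, carrying P(spam) forward.
After 'flag': P(spam) = 0.75·0.3500 / (0.75·0.3500 + 0.6·0.6500) ≈ 0.4023
After 'pass': P(spam) = 0.25·0.4023 / (0.25·0.4023 + 0.4·0.5977) ≈ 0.2961

0.296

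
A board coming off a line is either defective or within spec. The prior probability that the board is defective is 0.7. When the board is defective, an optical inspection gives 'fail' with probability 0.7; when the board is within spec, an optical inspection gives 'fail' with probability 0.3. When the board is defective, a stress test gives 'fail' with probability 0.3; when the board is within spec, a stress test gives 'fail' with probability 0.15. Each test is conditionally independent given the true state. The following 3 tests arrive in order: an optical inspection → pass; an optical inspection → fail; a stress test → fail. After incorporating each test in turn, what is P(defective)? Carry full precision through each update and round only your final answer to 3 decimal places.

After an optical inspection='pass': P(defective) = 0.3·0.7000 / (0.3·0.7000 + 0.7·0.3000) ≈ 0.5000
After an optical inspection='fail': P(defective) = 0.7·0.5000 / (0.7·0.5000 + 0.3·0.5000) ≈ 0.7000
After a stress test='fail': P(defective) = 0.3·0.7000 / (0.3·0.7000 + 0.15·0.3000) ≈ 0.8235

0.824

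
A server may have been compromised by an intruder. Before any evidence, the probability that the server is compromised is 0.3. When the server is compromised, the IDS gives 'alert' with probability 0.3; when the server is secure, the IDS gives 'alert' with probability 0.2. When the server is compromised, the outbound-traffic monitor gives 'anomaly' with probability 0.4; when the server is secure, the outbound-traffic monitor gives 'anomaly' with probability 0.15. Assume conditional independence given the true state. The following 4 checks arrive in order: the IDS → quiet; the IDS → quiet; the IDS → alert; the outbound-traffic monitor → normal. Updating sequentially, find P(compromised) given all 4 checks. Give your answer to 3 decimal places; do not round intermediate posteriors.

0.258

After the IDS='quiet': P(compromised) = 0.7·0.3000 / (0.7·0.3000 + 0.8·0.7000) ≈ 0.2727
After the IDS='quiet': P(compromised) = 0.7·0.2727 / (0.7·0.2727 + 0.8·0.7273) ≈ 0.2471
After the IDS='alert': P(compromised) = 0.3·0.2471 / (0.3·0.2471 + 0.2·0.7529) ≈ 0.3298
After the outbound-traffic monitor='normal': P(compromised) = 0.6·0.3298 / (0.6·0.3298 + 0.85·0.6702) ≈ 0.2578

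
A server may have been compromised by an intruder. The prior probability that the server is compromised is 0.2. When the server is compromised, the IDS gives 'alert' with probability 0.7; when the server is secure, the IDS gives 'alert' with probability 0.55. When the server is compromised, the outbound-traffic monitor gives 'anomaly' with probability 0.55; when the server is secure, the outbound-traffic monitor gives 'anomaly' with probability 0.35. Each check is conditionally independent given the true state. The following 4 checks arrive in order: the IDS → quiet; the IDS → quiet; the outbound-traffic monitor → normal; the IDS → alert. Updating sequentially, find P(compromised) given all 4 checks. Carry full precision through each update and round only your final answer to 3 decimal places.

After the IDS='quiet': P(compromised) = 0.3·0.2000 / (0.3·0.2000 + 0.45·0.8000) ≈ 0.1429
After the IDS='quiet': P(compromised) = 0.3·0.1429 / (0.3·0.1429 + 0.45·0.8571) ≈ 0.1000
After the outbound-traffic monitor='normal': P(compromised) = 0.45·0.1000 / (0.45·0.1000 + 0.65·0.9000) ≈ 0.0714
After the IDS='alert': P(compromised) = 0.7·0.0714 / (0.7·0.0714 + 0.55·0.9286) ≈ 0.0892

0.089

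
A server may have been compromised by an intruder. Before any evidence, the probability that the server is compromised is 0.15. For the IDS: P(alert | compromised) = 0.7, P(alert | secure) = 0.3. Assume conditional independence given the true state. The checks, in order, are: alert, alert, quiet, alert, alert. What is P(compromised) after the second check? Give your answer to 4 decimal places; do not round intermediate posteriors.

0.4900

After 'alert': P(compromised) = 0.7·0.1500 / (0.7·0.1500 + 0.3·0.8500) ≈ 0.2917
After 'alert': P(compromised) = 0.7·0.2917 / (0.7·0.2917 + 0.3·0.7083) ≈ 0.4900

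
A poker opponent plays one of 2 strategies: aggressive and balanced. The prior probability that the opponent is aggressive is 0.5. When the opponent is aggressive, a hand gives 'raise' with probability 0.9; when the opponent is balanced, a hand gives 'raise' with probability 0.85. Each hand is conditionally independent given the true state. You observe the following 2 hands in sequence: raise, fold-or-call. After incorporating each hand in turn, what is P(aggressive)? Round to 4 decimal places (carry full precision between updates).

0.4138

Each posterior becomes the prior for the next update.
After 'raise': P(aggressive) = 0.9·0.5000 / (0.9·0.5000 + 0.85·0.5000) ≈ 0.5143
After 'fold-or-call': P(aggressive) = 0.1·0.5143 / (0.1·0.5143 + 0.15·0.4857) ≈ 0.4138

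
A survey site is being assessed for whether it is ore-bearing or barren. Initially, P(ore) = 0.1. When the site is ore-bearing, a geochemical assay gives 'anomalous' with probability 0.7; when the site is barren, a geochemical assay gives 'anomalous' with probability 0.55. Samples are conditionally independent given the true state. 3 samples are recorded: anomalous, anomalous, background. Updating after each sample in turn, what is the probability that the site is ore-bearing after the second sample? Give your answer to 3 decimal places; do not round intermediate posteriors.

After 'anomalous': P(ore) = 0.7·0.1000 / (0.7·0.1000 + 0.55·0.9000) ≈ 0.1239
After 'anomalous': P(ore) = 0.7·0.1239 / (0.7·0.1239 + 0.55·0.8761) ≈ 0.1525

0.153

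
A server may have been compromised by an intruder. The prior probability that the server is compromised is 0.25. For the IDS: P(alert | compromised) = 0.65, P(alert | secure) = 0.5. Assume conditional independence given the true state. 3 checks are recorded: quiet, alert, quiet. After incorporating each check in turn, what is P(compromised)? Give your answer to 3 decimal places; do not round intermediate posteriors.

0.175

After 'quiet': P(compromised) = 0.35·0.2500 / (0.35·0.2500 + 0.5·0.7500) ≈ 0.1892
After 'alert': P(compromised) = 0.65·0.1892 / (0.65·0.1892 + 0.5·0.8108) ≈ 0.2327
After 'quiet': P(compromised) = 0.35·0.2327 / (0.35·0.2327 + 0.5·0.7673) ≈ 0.1751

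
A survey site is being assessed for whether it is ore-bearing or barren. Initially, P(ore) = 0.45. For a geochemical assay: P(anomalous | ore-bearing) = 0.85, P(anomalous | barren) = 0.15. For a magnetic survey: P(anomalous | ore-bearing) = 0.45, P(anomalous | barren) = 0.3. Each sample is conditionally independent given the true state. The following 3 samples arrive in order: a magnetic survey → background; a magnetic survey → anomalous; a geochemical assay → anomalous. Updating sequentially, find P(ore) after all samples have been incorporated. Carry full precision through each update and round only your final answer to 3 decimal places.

0.845

Each posterior becomes the prior for the next update.
After a magnetic survey='background': P(ore) = 0.55·0.4500 / (0.55·0.4500 + 0.7·0.5500) ≈ 0.3913
After a magnetic survey='anomalous': P(ore) = 0.45·0.3913 / (0.45·0.3913 + 0.3·0.6087) ≈ 0.4909
After a geochemical assay='anomalous': P(ore) = 0.85·0.4909 / (0.85·0.4909 + 0.15·0.5091) ≈ 0.8453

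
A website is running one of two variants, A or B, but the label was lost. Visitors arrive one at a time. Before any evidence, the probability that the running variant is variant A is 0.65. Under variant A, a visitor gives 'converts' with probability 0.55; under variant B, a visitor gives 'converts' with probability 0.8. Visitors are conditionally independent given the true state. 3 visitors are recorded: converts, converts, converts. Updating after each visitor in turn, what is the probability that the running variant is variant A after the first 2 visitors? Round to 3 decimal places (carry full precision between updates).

After 'converts': P(A) = 0.55·0.6500 / (0.55·0.6500 + 0.8·0.3500) ≈ 0.5608
After 'converts': P(A) = 0.55·0.5608 / (0.55·0.5608 + 0.8·0.4392) ≈ 0.4675

0.467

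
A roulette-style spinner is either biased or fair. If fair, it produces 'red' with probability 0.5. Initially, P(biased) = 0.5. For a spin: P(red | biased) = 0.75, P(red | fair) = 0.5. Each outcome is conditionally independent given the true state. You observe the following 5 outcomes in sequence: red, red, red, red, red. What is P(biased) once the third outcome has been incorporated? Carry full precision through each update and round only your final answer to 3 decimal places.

0.771

After 'red': P(biased) = 0.75·0.5000 / (0.75·0.5000 + 0.5·0.5000) ≈ 0.6000
After 'red': P(biased) = 0.75·0.6000 / (0.75·0.6000 + 0.5·0.4000) ≈ 0.6923
After 'red': P(biased) = 0.75·0.6923 / (0.75·0.6923 + 0.5·0.3077) ≈ 0.7714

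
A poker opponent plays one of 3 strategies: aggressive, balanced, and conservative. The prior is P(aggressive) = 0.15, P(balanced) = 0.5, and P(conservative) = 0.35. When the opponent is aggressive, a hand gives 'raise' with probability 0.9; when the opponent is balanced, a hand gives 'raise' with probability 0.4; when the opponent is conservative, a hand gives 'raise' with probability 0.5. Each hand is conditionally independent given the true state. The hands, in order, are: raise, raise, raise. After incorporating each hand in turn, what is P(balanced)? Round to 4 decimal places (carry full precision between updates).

0.1729

After 'raise': normaliser = 0.9·0.1500 + 0.4·0.5000 + 0.5·0.3500; P(aggressive) ≈ 0.2647, P(balanced) ≈ 0.3922, P(conservative) ≈ 0.3431
After 'raise': normaliser = 0.9·0.2647 + 0.4·0.3922 + 0.5·0.3431; P(aggressive) ≈ 0.4204, P(balanced) ≈ 0.2768, P(conservative) ≈ 0.3028
After 'raise': normaliser = 0.9·0.4204 + 0.4·0.2768 + 0.5·0.3028; P(aggressive) ≈ 0.5908, P(balanced) ≈ 0.1729, P(conservative) ≈ 0.2364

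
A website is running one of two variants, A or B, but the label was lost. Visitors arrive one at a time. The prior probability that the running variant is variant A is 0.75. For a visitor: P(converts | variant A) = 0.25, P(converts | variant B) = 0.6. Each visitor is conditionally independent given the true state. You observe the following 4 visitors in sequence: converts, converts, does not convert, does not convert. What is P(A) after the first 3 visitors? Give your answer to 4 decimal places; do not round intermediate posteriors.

0.4941

After 'converts': P(A) = 0.25·0.7500 / (0.25·0.7500 + 0.6·0.2500) ≈ 0.5556
After 'converts': P(A) = 0.25·0.5556 / (0.25·0.5556 + 0.6·0.4444) ≈ 0.3425
After 'does not convert': P(A) = 0.75·0.3425 / (0.75·0.3425 + 0.4·0.6575) ≈ 0.4941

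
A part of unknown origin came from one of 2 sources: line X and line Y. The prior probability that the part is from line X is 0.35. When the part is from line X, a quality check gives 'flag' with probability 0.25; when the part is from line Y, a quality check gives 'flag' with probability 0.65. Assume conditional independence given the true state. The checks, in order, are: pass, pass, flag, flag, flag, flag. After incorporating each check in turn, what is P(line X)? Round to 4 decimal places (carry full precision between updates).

After 'pass': P(line X) = 0.75·0.3500 / (0.75·0.3500 + 0.35·0.6500) ≈ 0.5357
After 'pass': P(line X) = 0.75·0.5357 / (0.75·0.5357 + 0.35·0.4643) ≈ 0.7120
After 'flag': P(line X) = 0.25·0.7120 / (0.25·0.7120 + 0.65·0.2880) ≈ 0.4874
After 'flag': P(line X) = 0.25·0.4874 / (0.25·0.4874 + 0.65·0.5126) ≈ 0.2678
After 'flag': P(line X) = 0.25·0.2678 / (0.25·0.2678 + 0.65·0.7322) ≈ 0.1233
After 'flag': P(line X) = 0.25·0.1233 / (0.25·0.1233 + 0.65·0.8767) ≈ 0.0513

0.0513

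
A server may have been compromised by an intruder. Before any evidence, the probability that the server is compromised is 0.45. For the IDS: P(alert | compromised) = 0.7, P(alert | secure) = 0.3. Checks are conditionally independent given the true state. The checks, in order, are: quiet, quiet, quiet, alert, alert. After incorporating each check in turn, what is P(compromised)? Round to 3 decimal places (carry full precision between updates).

After 'quiet': P(compromised) = 0.3·0.4500 / (0.3·0.4500 + 0.7·0.5500) ≈ 0.2596
After 'quiet': P(compromised) = 0.3·0.2596 / (0.3·0.2596 + 0.7·0.7404) ≈ 0.1306
After 'quiet': P(compromised) = 0.3·0.1306 / (0.3·0.1306 + 0.7·0.8694) ≈ 0.0605
After 'alert': P(compromised) = 0.7·0.0605 / (0.7·0.0605 + 0.3·0.9395) ≈ 0.1306
After 'alert': P(compromised) = 0.7·0.1306 / (0.7·0.1306 + 0.3·0.8694) ≈ 0.2596

0.260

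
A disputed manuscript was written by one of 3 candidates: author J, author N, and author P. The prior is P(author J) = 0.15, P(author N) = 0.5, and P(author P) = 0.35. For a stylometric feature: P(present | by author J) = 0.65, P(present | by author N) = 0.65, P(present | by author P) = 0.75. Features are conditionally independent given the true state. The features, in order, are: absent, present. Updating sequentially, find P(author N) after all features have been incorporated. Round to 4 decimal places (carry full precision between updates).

After 'absent': normaliser = 0.35·0.1500 + 0.35·0.5000 + 0.25·0.3500; P(author J) ≈ 0.1667, P(author N) ≈ 0.5556, P(author P) ≈ 0.2778
After 'present': normaliser = 0.65·0.1667 + 0.65·0.5556 + 0.75·0.2778; P(author J) ≈ 0.1598, P(author N) ≈ 0.5328, P(author P) ≈ 0.3074

0.5328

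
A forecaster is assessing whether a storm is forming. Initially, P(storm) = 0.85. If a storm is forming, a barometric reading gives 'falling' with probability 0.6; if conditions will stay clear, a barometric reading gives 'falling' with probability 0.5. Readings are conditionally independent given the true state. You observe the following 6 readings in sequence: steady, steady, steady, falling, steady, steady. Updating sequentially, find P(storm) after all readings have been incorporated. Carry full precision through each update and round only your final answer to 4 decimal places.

After 'steady': P(storm) = 0.4·0.8500 / (0.4·0.8500 + 0.5·0.1500) ≈ 0.8193
After 'steady': P(storm) = 0.4·0.8193 / (0.4·0.8193 + 0.5·0.1807) ≈ 0.7839
After 'steady': P(storm) = 0.4·0.7839 / (0.4·0.7839 + 0.5·0.2161) ≈ 0.7437
After 'falling': P(storm) = 0.6·0.7437 / (0.6·0.7437 + 0.5·0.2563) ≈ 0.7769
After 'steady': P(storm) = 0.4·0.7769 / (0.4·0.7769 + 0.5·0.2231) ≈ 0.7358
After 'steady': P(storm) = 0.4·0.7358 / (0.4·0.7358 + 0.5·0.2642) ≈ 0.6902

0.6902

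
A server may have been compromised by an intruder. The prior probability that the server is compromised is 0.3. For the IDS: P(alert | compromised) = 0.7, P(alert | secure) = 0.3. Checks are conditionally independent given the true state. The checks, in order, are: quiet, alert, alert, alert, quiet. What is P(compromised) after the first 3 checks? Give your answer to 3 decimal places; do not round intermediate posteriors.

Apply Bayes' rule sequentially, carrying P(compromised) forward.
After 'quiet': P(compromised) = 0.3·0.3000 / (0.3·0.3000 + 0.7·0.7000) ≈ 0.1552
After 'alert': P(compromised) = 0.7·0.1552 / (0.7·0.1552 + 0.3·0.8448) ≈ 0.3000
After 'alert': P(compromised) = 0.7·0.3000 / (0.7·0.3000 + 0.3·0.7000) ≈ 0.5000

0.500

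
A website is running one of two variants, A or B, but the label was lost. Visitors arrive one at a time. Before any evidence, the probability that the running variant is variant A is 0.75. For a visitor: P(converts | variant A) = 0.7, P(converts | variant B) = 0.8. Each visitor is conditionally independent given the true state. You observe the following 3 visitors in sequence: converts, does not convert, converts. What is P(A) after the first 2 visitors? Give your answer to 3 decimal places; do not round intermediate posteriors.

0.797

Each posterior becomes the prior for the next update.
After 'converts': P(A) = 0.7·0.7500 / (0.7·0.7500 + 0.8·0.2500) ≈ 0.7241
After 'does not convert': P(A) = 0.3·0.7241 / (0.3·0.7241 + 0.2·0.2759) ≈ 0.7975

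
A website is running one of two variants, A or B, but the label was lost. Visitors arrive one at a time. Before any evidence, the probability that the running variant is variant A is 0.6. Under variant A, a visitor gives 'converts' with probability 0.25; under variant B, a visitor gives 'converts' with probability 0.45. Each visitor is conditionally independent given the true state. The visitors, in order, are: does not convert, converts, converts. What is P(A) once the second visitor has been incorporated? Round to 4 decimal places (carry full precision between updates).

Apply Bayes' rule sequentially, carrying P(A) forward.
After 'does not convert': P(A) = 0.75·0.6000 / (0.75·0.6000 + 0.55·0.4000) ≈ 0.6716
After 'converts': P(A) = 0.25·0.6716 / (0.25·0.6716 + 0.45·0.3284) ≈ 0.5319

0.5319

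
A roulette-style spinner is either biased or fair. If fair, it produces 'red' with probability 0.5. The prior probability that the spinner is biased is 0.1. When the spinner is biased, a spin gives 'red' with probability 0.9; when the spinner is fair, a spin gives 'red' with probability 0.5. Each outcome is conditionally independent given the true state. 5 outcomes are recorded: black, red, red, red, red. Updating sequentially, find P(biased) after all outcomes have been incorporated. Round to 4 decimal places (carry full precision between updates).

Each posterior becomes the prior for the next update.
After 'black': P(biased) = 0.1·0.1000 / (0.1·0.1000 + 0.5·0.9000) ≈ 0.0217
After 'red': P(biased) = 0.9·0.0217 / (0.9·0.0217 + 0.5·0.9783) ≈ 0.0385
After 'red': P(biased) = 0.9·0.0385 / (0.9·0.0385 + 0.5·0.9615) ≈ 0.0672
After 'red': P(biased) = 0.9·0.0672 / (0.9·0.0672 + 0.5·0.9328) ≈ 0.1147
After 'red': P(biased) = 0.9·0.1147 / (0.9·0.1147 + 0.5·0.8853) ≈ 0.1892

0.1892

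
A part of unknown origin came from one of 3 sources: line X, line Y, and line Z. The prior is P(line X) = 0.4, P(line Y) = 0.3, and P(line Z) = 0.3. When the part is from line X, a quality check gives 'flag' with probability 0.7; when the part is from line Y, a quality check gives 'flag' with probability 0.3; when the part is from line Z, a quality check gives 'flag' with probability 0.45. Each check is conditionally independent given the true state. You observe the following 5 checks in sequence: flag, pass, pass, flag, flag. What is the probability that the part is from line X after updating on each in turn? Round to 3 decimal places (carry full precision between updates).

0.502

Each posterior becomes the prior for the next update.
After 'flag': normaliser = 0.7·0.4000 + 0.3·0.3000 + 0.45·0.3000; P(line X) ≈ 0.5545, P(line Y) ≈ 0.1782, P(line Z) ≈ 0.2673
After 'pass': normaliser = 0.3·0.5545 + 0.7·0.1782 + 0.55·0.2673; P(line X) ≈ 0.3797, P(line Y) ≈ 0.2847, P(line Z) ≈ 0.3356
After 'pass': normaliser = 0.3·0.3797 + 0.7·0.2847 + 0.55·0.3356; P(line X) ≈ 0.2288, P(line Y) ≈ 0.4004, P(line Z) ≈ 0.3708
After 'flag': normaliser = 0.7·0.2288 + 0.3·0.4004 + 0.45·0.3708; P(line X) ≈ 0.3582, P(line Y) ≈ 0.2686, P(line Z) ≈ 0.3732
After 'flag': normaliser = 0.7·0.3582 + 0.3·0.2686 + 0.45·0.3732; P(line X) ≈ 0.5022, P(line Y) ≈ 0.1614, P(line Z) ≈ 0.3363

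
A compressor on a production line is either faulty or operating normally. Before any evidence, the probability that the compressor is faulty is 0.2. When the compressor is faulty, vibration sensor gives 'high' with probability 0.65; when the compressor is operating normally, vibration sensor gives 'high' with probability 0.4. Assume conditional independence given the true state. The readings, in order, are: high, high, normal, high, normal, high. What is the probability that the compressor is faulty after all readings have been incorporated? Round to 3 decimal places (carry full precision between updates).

After 'high': P(faulty) = 0.65·0.2000 / (0.65·0.2000 + 0.4·0.8000) ≈ 0.2889
After 'high': P(faulty) = 0.65·0.2889 / (0.65·0.2889 + 0.4·0.7111) ≈ 0.3976
After 'normal': P(faulty) = 0.35·0.3976 / (0.35·0.3976 + 0.6·0.6024) ≈ 0.2780
After 'high': P(faulty) = 0.65·0.2780 / (0.65·0.2780 + 0.4·0.7220) ≈ 0.3849
After 'normal': P(faulty) = 0.35·0.3849 / (0.35·0.3849 + 0.6·0.6151) ≈ 0.2674
After 'high': P(faulty) = 0.65·0.2674 / (0.65·0.2674 + 0.4·0.7326) ≈ 0.3723

0.372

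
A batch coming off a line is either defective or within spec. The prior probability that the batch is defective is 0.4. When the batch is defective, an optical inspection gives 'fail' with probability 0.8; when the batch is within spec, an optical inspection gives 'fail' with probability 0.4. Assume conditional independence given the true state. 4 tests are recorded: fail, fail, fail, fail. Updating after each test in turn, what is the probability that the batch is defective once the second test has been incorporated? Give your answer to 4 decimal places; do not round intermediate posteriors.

After 'fail': P(defective) = 0.8·0.4000 / (0.8·0.4000 + 0.4·0.6000) ≈ 0.5714
After 'fail': P(defective) = 0.8·0.5714 / (0.8·0.5714 + 0.4·0.4286) ≈ 0.7273

0.7273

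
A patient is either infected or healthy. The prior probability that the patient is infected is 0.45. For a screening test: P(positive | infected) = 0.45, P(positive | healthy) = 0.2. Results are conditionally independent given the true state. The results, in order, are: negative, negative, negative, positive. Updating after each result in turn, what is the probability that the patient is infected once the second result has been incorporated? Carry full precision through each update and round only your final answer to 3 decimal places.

After 'negative': P(infected) = 0.55·0.4500 / (0.55·0.4500 + 0.8·0.5500) ≈ 0.3600
After 'negative': P(infected) = 0.55·0.3600 / (0.55·0.3600 + 0.8·0.6400) ≈ 0.2789

0.279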